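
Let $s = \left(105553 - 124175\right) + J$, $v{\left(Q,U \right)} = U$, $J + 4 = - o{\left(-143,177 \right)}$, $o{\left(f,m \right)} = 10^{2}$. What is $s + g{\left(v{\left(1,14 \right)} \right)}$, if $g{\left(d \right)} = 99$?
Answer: $-18627$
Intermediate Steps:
$o{\left(f,m \right)} = 100$
$J = -104$ ($J = -4 - 100 = -104$)
$s = -18726$ ($s = \left(105553 - 124175\right) - 104 = -18622 - 104 = -18726$)
$s + g{\left(v{\left(1,14 \right)} \right)} = -18726 + 99 = -18627$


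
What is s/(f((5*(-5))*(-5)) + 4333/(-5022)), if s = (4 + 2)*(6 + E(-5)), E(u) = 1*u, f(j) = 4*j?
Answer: 30132/2506667 ≈ 0.012021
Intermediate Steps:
E(u) = u
s = 6 (s = (4 + 2)*(6 - 5) = 6*1 = 6)
s/(f((5*(-5))*(-5)) + 4333/(-5022)) = 6/(4*((5*(-5))*(-5)) + 4333/(-5022)) = 6/(4*(-25*(-5)) + 4333*(-1/5022)) = 6/(4*125 - 4333/5022) = 6/(500 - 4333/5022) = 6/(2506667/5022) = 6*(5022/2506667) = 30132/2506667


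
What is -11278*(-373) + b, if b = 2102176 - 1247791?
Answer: 5061079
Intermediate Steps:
b = 854385
-11278*(-373) + b = -11278*(-373) + 854385 = 4206694 + 854385 = 5061079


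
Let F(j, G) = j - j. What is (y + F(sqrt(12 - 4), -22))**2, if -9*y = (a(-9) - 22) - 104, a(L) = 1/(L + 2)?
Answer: 779689/3969 ≈ 196.44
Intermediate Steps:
F(j, G) = 0
a(L) = 1/(2 + L)
y = 883/63 (y = -((1/(2 - 9) - 22) - 104)/9 = -((1/(-7) - 22) - 104)/9 = -((-1/7 - 22) - 104)/9 = -(-155/7 - 104)/9 = -1/9*(-883/7) = 883/63 ≈ 14.016)
(y + F(sqrt(12 - 4), -22))**2 = (883/63 + 0)**2 = (883/63)**2 = 779689/3969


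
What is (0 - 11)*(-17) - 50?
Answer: 137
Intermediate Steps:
(0 - 11)*(-17) - 50 = -11*(-17) - 50 = 187 - 50 = 137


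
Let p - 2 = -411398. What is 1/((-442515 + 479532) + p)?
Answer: -1/374379 ≈ -2.6711e-6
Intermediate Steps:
p = -411396 (p = 2 - 411398 = -411396)
1/((-442515 + 479532) + p) = 1/((-442515 + 479532) - 411396) = 1/(37017 - 411396) = 1/(-374379) = -1/374379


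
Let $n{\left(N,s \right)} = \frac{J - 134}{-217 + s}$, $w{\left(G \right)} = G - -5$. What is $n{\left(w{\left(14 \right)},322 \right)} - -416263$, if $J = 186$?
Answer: $\frac{43707667}{105} \approx 4.1626 \cdot 10^{5}$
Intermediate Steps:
$w{\left(G \right)} = 5 + G$ ($w{\left(G \right)} = G + 5 = 5 + G$)
$n{\left(N,s \right)} = \frac{52}{-217 + s}$ ($n{\left(N,s \right)} = \frac{186 - 134}{-217 + s} = \frac{52}{-217 + s}$)
$n{\left(w{\left(14 \right)},322 \right)} - -416263 = \frac{52}{-217 + 322} - -416263 = \frac{52}{105} + 416263 = \frac{43707667}{105}$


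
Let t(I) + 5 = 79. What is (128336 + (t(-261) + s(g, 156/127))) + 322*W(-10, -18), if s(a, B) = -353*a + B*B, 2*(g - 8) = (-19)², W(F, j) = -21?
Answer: 1777706407/32258 ≈ 55109.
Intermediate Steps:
t(I) = 74 (t(I) = -5 + 79 = 74)
g = 377/2 (g = 8 + (½)*(-19)² = 8 + (½)*361 = 8 + 361/2 = 377/2 ≈ 188.50)
s(a, B) = B² - 353*a (s(a, B) = -353*a + B² = B² - 353*a)
(128336 + (t(-261) + s(g, 156/127))) + 322*W(-10, -18) = (128336 + (74 + ((156/127)² - 353*377/2))) + 322*(-21) = (128336 + (74 + ((156*(1/127))² - 133081/2))) - 6762 = (128336 + (74 + ((156/127)² - 133081/2))) - 6762 = (128336 + (74 + (24336/16129 - 133081/2))) - 6762 = (128336 + (74 - 2146414777/32258)) - 6762 = (128336 - 2144027685/32258) - 6762 = 1995835003/32258 - 6762 = 1777706407/32258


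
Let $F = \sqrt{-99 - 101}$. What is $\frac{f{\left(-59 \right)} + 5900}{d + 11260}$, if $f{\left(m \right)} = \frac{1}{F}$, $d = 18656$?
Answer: $\frac{1475}{7479} - \frac{i \sqrt{2}}{598320} \approx 0.19722 - 2.3636 \cdot 10^{-6} i$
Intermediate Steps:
$F = 10 i \sqrt{2}$ ($F = \sqrt{-200} = 10 i \sqrt{2} \approx 14.142 i$)
$f{\left(m \right)} = - \frac{i \sqrt{2}}{20}$ ($f{\left(m \right)} = \frac{1}{10 i \sqrt{2}} = - \frac{i \sqrt{2}}{20}$)
$\frac{f{\left(-59 \right)} + 5900}{d + 11260} = \frac{- \frac{i \sqrt{2}}{20} + 5900}{18656 + 11260} = \frac{5900 - \frac{i \sqrt{2}}{20}}{29916} = \left(5900 - \frac{i \sqrt{2}}{20}\right) \frac{1}{29916} = \frac{1475}{7479} - \frac{i \sqrt{2}}{598320}$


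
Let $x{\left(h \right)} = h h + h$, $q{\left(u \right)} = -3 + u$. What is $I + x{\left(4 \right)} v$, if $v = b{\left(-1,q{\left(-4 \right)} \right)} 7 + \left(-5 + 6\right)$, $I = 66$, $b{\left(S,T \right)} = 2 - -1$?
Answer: $506$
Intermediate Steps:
$x{\left(h \right)} = h + h^{2}$ ($x{\left(h \right)} = h^{2} + h = h + h^{2}$)
$b{\left(S,T \right)} = 3$ ($b{\left(S,T \right)} = 2 + 1 = 3$)
$v = 22$ ($v = 3 \cdot 7 + \left(-5 + 6\right) = 21 + 1 = 22$)
$I + x{\left(4 \right)} v = 66 + 4 \left(1 + 4\right) 22 = 66 + 4 \cdot 5 \cdot 22 = 66 + 20 \cdot 22 = 66 + 440 = 506$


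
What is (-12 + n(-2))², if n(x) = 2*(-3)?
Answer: 324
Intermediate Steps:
n(x) = -6
(-12 + n(-2))² = (-12 - 6)² = (-18)² = 324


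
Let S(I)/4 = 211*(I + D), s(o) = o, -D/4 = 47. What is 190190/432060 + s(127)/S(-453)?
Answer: 270628103/615121548 ≈ 0.43996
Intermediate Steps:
D = -188 (D = -4*47 = -188)
S(I) = -158672 + 844*I (S(I) = 4*(211*(I - 188)) = 4*(211*(-188 + I)) = 4*(-39668 + 211*I) = -158672 + 844*I)
190190/432060 + s(127)/S(-453) = 190190/432060 + 127/(-158672 + 844*(-453)) = 190190*(1/432060) + 127/(-158672 - 382332) = 1001/2274 + 127/(-541004) = 1001/2274 + 127*(-1/541004) = 1001/2274 - 127/541004 = 270628103/615121548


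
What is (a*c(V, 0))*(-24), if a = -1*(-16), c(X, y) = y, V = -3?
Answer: 0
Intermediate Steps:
a = 16
(a*c(V, 0))*(-24) = (16*0)*(-24) = 0*(-24) = 0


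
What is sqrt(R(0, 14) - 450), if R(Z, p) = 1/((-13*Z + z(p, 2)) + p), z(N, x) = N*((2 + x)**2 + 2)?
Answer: I*sqrt(31839934)/266 ≈ 21.213*I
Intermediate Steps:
z(N, x) = N*(2 + (2 + x)**2)
R(Z, p) = 1/(-13*Z + 19*p) (R(Z, p) = 1/((-13*Z + p*(2 + (2 + 2)**2)) + p) = 1/((-13*Z + p*(2 + 4**2)) + p) = 1/((-13*Z + p*(2 + 16)) + p) = 1/((-13*Z + p*18) + p) = 1/((-13*Z + 18*p) + p) = 1/(-13*Z + 19*p))
sqrt(R(0, 14) - 450) = sqrt(1/(-13*0 + 19*14) - 450) = sqrt(1/(0 + 266) - 450) = sqrt(1/266 - 450) = sqrt(-119699/266) = I*sqrt(31839934)/266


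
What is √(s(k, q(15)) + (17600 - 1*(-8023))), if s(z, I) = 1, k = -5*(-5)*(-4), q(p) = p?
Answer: 2*√6406 ≈ 160.07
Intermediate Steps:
k = -100 (k = 25*(-4) = -100)
√(s(k, q(15)) + (17600 - 1*(-8023))) = √(1 + (17600 - 1*(-8023))) = √(1 + (17600 + 8023)) = √(1 + 25623) = √25624 = 2*√6406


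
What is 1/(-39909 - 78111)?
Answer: -1/118020 ≈ -8.4731e-6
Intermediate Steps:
1/(-39909 - 78111) = 1/(-118020) = -1/118020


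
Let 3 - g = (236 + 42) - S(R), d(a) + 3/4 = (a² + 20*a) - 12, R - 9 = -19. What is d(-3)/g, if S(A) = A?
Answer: 17/76 ≈ 0.22368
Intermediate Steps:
R = -10 (R = 9 - 19 = -10)
d(a) = -51/4 + a² + 20*a (d(a) = -¾ + ((a² + 20*a) - 12) = -¾ + (-12 + a² + 20*a) = -51/4 + a² + 20*a)
g = -285 (g = 3 - ((236 + 42) - 1*(-10)) = 3 - (278 + 10) = 3 - 1*288 = 3 - 288 = -285)
d(-3)/g = (-51/4 + (-3)² + 20*(-3))/(-285) = (-51/4 + 9 - 60)*(-1/285) = -255/4*(-1/285) = 17/76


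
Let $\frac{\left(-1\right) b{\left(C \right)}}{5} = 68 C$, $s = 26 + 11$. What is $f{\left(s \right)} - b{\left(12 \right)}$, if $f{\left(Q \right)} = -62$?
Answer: $4018$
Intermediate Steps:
$s = 37$
$b{\left(C \right)} = - 340 C$ ($b{\left(C \right)} = - 5 \cdot 68 C = - 340 C$)
$f{\left(s \right)} - b{\left(12 \right)} = -62 - \left(-340\right) 12 = -62 - -4080 = -62 + 4080 = 4018$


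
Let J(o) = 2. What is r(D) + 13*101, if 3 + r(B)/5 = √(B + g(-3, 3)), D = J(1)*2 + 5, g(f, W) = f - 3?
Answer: 1298 + 5*√3 ≈ 1306.7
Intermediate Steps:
g(f, W) = -3 + f
D = 9 (D = 2*2 + 5 = 4 + 5 = 9)
r(B) = -15 + 5*√(-6 + B) (r(B) = -15 + 5*√(B + (-3 - 3)) = -15 + 5*√(B - 6) = -15 + 5*√(-6 + B))
r(D) + 13*101 = (-15 + 5*√(-6 + 9)) + 13*101 = (-15 + 5*√3) + 1313 = 1298 + 5*√3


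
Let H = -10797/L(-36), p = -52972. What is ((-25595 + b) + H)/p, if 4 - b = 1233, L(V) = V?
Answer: 318289/635664 ≈ 0.50072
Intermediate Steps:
H = 3599/12 (H = -10797/(-36) = -10797*(-1/36) = 3599/12 ≈ 299.92)
b = -1229 (b = 4 - 1*1233 = 4 - 1233 = -1229)
((-25595 + b) + H)/p = ((-25595 - 1229) + 3599/12)/(-52972) = (-26824 + 3599/12)*(-1/52972) = -318289/12*(-1/52972) = 318289/635664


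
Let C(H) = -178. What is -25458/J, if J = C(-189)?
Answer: 12729/89 ≈ 143.02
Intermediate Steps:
J = -178
-25458/J = -25458/(-178) = -25458*(-1/178) = 12729/89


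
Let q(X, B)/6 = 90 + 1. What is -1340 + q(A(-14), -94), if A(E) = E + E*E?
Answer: -794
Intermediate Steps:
A(E) = E + E²
q(X, B) = 546 (q(X, B) = 6*(90 + 1) = 6*91 = 546)
-1340 + q(A(-14), -94) = -1340 + 546 = -794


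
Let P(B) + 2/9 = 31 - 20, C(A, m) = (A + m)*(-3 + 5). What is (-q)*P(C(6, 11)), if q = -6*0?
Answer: 0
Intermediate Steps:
C(A, m) = 2*A + 2*m (C(A, m) = (A + m)*2 = 2*A + 2*m)
q = 0
P(B) = 97/9 (P(B) = -2/9 + (31 - 20) = -2/9 + 11 = 97/9)
(-q)*P(C(6, 11)) = -1*0*(97/9) = 0*(97/9) = 0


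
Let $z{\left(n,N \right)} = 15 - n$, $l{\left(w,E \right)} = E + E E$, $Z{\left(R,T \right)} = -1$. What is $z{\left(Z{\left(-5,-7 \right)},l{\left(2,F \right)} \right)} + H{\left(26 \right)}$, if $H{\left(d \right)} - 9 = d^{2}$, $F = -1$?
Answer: $701$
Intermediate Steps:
$l{\left(w,E \right)} = E + E^{2}$
$H{\left(d \right)} = 9 + d^{2}$
$z{\left(Z{\left(-5,-7 \right)},l{\left(2,F \right)} \right)} + H{\left(26 \right)} = \left(15 - -1\right) + \left(9 + 26^{2}\right) = \left(15 + 1\right) + \left(9 + 676\right) = 16 + 685 = 701$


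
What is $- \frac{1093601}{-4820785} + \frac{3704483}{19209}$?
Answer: $\frac{53054964572}{274784745} \approx 193.08$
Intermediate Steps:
$- \frac{1093601}{-4820785} + \frac{3704483}{19209} = \left(-1093601\right) \left(- \frac{1}{4820785}\right) + 3704483 \cdot \frac{1}{19209} = \frac{1093601}{4820785} + \frac{3704483}{19209} = \frac{53054964572}{274784745}$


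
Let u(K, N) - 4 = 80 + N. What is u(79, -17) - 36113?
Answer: -36046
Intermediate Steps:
u(K, N) = 84 + N (u(K, N) = 4 + (80 + N) = 84 + N)
u(79, -17) - 36113 = (84 - 17) - 36113 = 67 - 36113 = -36046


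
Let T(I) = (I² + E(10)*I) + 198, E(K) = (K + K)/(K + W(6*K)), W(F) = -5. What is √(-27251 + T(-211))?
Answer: 4*√1039 ≈ 128.93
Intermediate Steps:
E(K) = 2*K/(-5 + K) (E(K) = (K + K)/(K - 5) = (2*K)/(-5 + K) = 2*K/(-5 + K))
T(I) = 198 + I² + 4*I (T(I) = (I² + (2*10/(-5 + 10))*I) + 198 = (I² + (2*10/5)*I) + 198 = (I² + (2*10*(⅕))*I) + 198 = (I² + 4*I) + 198 = 198 + I² + 4*I)
√(-27251 + T(-211)) = √(-27251 + (198 + (-211)² + 4*(-211))) = √(-27251 + (198 + 44521 - 844)) = √(-27251 + 43875) = √16624 = 4*√1039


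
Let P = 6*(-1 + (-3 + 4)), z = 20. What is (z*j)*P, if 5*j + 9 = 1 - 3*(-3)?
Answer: 0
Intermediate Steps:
P = 0 (P = 6*(-1 + 1) = 6*0 = 0)
j = ⅕ (j = -9/5 + (1 - 3*(-3))/5 = -9/5 + (1 + 9)/5 = -9/5 + (⅕)*10 = -9/5 + 2 = ⅕ ≈ 0.20000)
(z*j)*P = (20*(⅕))*0 = 4*0 = 0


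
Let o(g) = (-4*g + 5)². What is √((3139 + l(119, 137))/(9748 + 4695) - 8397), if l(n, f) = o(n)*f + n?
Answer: 6*I*√301334813/1313 ≈ 79.325*I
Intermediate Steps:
o(g) = (5 - 4*g)²
l(n, f) = n + f*(-5 + 4*n)² (l(n, f) = (-5 + 4*n)²*f + n = f*(-5 + 4*n)² + n = n + f*(-5 + 4*n)²)
√((3139 + l(119, 137))/(9748 + 4695) - 8397) = √((3139 + (119 + 137*(-5 + 4*119)²))/(9748 + 4695) - 8397) = √((3139 + (119 + 137*(-5 + 476)²))/14443 - 8397) = √((3139 + (119 + 137*471²))*(1/14443) - 8397) = √((3139 + (119 + 137*221841))*(1/14443) - 8397) = √((3139 + (119 + 30392217))*(1/14443) - 8397) = √((3139 + 30392336)*(1/14443) - 8397) = √(30395475*(1/14443) - 8397) = √(2763225/1313 - 8397) = √(-8262036/1313) = 6*I*√301334813/1313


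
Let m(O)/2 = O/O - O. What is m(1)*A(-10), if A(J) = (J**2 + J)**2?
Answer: 0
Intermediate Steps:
A(J) = (J + J**2)**2
m(O) = 2 - 2*O (m(O) = 2*(O/O - O) = 2*(1 - O) = 2 - 2*O)
m(1)*A(-10) = (2 - 2*1)*((-10)**2*(1 - 10)**2) = (2 - 2)*(100*(-9)**2) = 0*(100*81) = 0*8100 = 0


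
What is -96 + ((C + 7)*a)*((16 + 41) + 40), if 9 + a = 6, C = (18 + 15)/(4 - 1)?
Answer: -5334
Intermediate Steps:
C = 11 (C = 33/3 = 33*(1/3) = 11)
a = -3 (a = -9 + 6 = -3)
-96 + ((C + 7)*a)*((16 + 41) + 40) = -96 + ((11 + 7)*(-3))*((16 + 41) + 40) = -96 + (18*(-3))*(57 + 40) = -96 - 54*97 = -96 - 5238 = -5334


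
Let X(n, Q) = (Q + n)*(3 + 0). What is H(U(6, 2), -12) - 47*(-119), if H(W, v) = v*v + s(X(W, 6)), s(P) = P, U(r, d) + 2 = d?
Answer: 5755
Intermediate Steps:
U(r, d) = -2 + d
X(n, Q) = 3*Q + 3*n (X(n, Q) = (Q + n)*3 = 3*Q + 3*n)
H(W, v) = 18 + v**2 + 3*W (H(W, v) = v*v + (3*6 + 3*W) = v**2 + (18 + 3*W) = 18 + v**2 + 3*W)
H(U(6, 2), -12) - 47*(-119) = (18 + (-12)**2 + 3*(-2 + 2)) - 47*(-119) = (18 + 144 + 3*0) + 5593 = (18 + 144 + 0) + 5593 = 162 + 5593 = 5755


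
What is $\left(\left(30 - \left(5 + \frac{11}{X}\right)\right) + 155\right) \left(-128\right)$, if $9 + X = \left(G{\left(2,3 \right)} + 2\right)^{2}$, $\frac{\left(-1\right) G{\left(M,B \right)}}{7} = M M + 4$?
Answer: $- \frac{66975872}{2907} \approx -23040.0$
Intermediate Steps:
$G{\left(M,B \right)} = -28 - 7 M^{2}$ ($G{\left(M,B \right)} = - 7 \left(M M + 4\right) = - 7 \left(M^{2} + 4\right) = - 7 \left(4 + M^{2}\right) = -28 - 7 M^{2}$)
$X = 2907$ ($X = -9 + \left(\left(-28 - 7 \cdot 2^{2}\right) + 2\right)^{2} = -9 + \left(\left(-28 - 28\right) + 2\right)^{2} = -9 + \left(-56 + 2\right)^{2} = -9 + \left(-54\right)^{2} = -9 + 2916 = 2907$)
$\left(\left(30 - \left(5 + \frac{11}{X}\right)\right) + 155\right) \left(-128\right) = \left(\left(30 - \left(5 + \frac{11}{2907}\right)\right) + 155\right) \left(-128\right) = \left(\left(30 - \frac{14546}{2907}\right) + 155\right) \left(-128\right) = \left(\frac{72664}{2907} + 155\right) \left(-128\right) = \frac{523249}{2907} \left(-128\right) = - \frac{66975872}{2907}$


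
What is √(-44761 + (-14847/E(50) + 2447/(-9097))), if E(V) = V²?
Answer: I*√9261821476077423/454850 ≈ 211.58*I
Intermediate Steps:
√(-44761 + (-14847/E(50) + 2447/(-9097))) = √(-44761 + (-14847/(50²) + 2447/(-9097))) = √(-44761 + (-14847/2500 + 2447*(-1/9097))) = √(-44761 + (-14847*1/2500 - 2447/9097)) = √(-44761 + (-14847/2500 - 2447/9097)) = √(-44761 - 141180659/22742500) = √(-1018118223159/22742500) = I*√9261821476077423/454850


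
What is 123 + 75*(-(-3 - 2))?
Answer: 498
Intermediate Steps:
123 + 75*(-(-3 - 2)) = 123 + 75*(-1*(-5)) = 123 + 75*5 = 123 + 375 = 498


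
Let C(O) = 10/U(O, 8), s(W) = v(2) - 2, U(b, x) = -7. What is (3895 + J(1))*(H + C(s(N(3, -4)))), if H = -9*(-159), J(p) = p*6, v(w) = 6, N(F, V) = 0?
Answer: 39037307/7 ≈ 5.5768e+6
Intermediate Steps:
s(W) = 4 (s(W) = 6 - 2 = 4)
J(p) = 6*p
C(O) = -10/7 (C(O) = 10/(-7) = 10*(-1/7) = -10/7)
H = 1431
(3895 + J(1))*(H + C(s(N(3, -4)))) = (3895 + 6*1)*(1431 - 10/7) = (3895 + 6)*(10007/7) = 3901*(10007/7) = 39037307/7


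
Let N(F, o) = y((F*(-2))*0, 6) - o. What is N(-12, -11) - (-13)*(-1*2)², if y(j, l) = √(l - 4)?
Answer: 63 + √2 ≈ 64.414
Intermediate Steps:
y(j, l) = √(-4 + l)
N(F, o) = √2 - o (N(F, o) = √(-4 + 6) - o = √2 - o)
N(-12, -11) - (-13)*(-1*2)² = (√2 - 1*(-11)) - (-13)*(-1*2)² = (√2 + 11) - (-13)*(-2)² = (11 + √2) - (-13)*4 = (11 + √2) - 1*(-52) = (11 + √2) + 52 = 63 + √2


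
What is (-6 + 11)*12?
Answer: 60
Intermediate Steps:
(-6 + 11)*12 = 5*12 = 60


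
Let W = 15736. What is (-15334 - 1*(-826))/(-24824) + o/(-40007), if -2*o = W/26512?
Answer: 480885362747/822811326788 ≈ 0.58444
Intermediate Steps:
o = -1967/6628 (o = -7868/26512 = -½*1967/3314 = -1967/6628 ≈ -0.29677)
(-15334 - 1*(-826))/(-24824) + o/(-40007) = (-15334 - 1*(-826))/(-24824) - 1967/6628/(-40007) = (-15334 + 826)*(-1/24824) - 1967/6628*(-1/40007) = -14508*(-1/24824) + 1967/265166396 = 3627/6206 + 1967/265166396 = 480885362747/822811326788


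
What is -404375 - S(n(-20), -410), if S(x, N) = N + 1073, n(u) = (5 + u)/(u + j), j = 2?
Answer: -405038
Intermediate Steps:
n(u) = (5 + u)/(2 + u) (n(u) = (5 + u)/(u + 2) = (5 + u)/(2 + u))
S(x, N) = 1073 + N
-404375 - S(n(-20), -410) = -404375 - (1073 - 410) = -404375 - 1*663 = -404375 - 663 = -405038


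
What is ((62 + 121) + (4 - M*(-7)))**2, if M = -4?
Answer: 25281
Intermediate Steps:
((62 + 121) + (4 - M*(-7)))**2 = ((62 + 121) + (4 - 1*(-4)*(-7)))**2 = (183 + (4 + 4*(-7)))**2 = (183 + (4 - 28))**2 = (183 - 24)**2 = 159**2 = 25281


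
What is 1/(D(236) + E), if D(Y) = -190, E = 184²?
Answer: 1/33666 ≈ 2.9704e-5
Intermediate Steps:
E = 33856
1/(D(236) + E) = 1/(-190 + 33856) = 1/33666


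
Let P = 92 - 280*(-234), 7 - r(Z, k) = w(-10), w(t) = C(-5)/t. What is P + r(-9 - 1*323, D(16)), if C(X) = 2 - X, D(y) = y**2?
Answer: 656197/10 ≈ 65620.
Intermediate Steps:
w(t) = 7/t (w(t) = (2 - 1*(-5))/t = (2 + 5)/t = 7/t)
r(Z, k) = 77/10 (r(Z, k) = 7 - 7/(-10) = 7 - 7*(-1)/10 = 7 - 1*(-7/10) = 7 + 7/10 = 77/10)
P = 65612 (P = 92 + 65520 = 65612)
P + r(-9 - 1*323, D(16)) = 65612 + 77/10 = 656197/10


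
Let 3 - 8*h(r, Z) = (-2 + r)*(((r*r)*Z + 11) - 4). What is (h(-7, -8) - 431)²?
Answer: 11937025/16 ≈ 7.4606e+5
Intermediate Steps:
h(r, Z) = 3/8 - (-2 + r)*(7 + Z*r²)/8 (h(r, Z) = 3/8 - (-2 + r)*(((r*r)*Z + 11) - 4)/8 = 3/8 - (-2 + r)*((r²*Z + 11) - 4)/8 = 3/8 - (-2 + r)*((Z*r² + 11) - 4)/8 = 3/8 - (-2 + r)*((11 + Z*r²) - 4)/8 = 3/8 - (-2 + r)*(7 + Z*r²)/8)
(h(-7, -8) - 431)² = ((17/8 - 7/8*(-7) - ⅛*(-8)*(-7)³ + (¼)*(-8)*(-7)²) - 431)² = ((17/8 + 49/8 - ⅛*(-8)*(-343) + (¼)*(-8)*49) - 431)² = ((17/8 + 49/8 - 343 - 98) - 431)² = (-1731/4 - 431)² = (-3455/4)² = 11937025/16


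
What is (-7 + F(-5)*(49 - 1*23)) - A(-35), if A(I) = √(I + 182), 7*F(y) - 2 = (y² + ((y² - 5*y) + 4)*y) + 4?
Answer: -6263/7 - 7*√3 ≈ -906.84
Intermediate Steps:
F(y) = 6/7 + y²/7 + y*(4 + y² - 5*y)/7 (F(y) = 2/7 + ((y² + ((y² - 5*y) + 4)*y) + 4)/7 = 2/7 + ((y² + (4 + y² - 5*y)*y) + 4)/7 = 2/7 + ((y² + y*(4 + y² - 5*y)) + 4)/7 = 2/7 + (4 + y² + y*(4 + y² - 5*y))/7 = 2/7 + (4/7 + y²/7 + y*(4 + y² - 5*y)/7) = 6/7 + y²/7 + y*(4 + y² - 5*y)/7)
A(I) = √(182 + I)
(-7 + F(-5)*(49 - 1*23)) - A(-35) = (-7 + (6/7 - 4/7*(-5)² + (⅐)*(-5)³ + (4/7)*(-5))*(49 - 1*23)) - √(182 - 35) = (-7 + (6/7 - 4/7*25 + (⅐)*(-125) - 20/7)*(49 - 23)) - √147 = (-7 + (6/7 - 100/7 - 125/7 - 20/7)*26) - 7*√3 = (-7 - 239/7*26) - 7*√3 = (-7 - 6214/7) - 7*√3 = -6263/7 - 7*√3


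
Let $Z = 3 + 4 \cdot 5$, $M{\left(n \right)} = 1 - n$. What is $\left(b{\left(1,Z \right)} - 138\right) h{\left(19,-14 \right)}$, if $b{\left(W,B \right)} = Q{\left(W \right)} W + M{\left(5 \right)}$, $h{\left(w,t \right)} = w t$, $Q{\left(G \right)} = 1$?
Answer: $37506$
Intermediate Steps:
$h{\left(w,t \right)} = t w$
$Z = 23$ ($Z = 3 + 20 = 23$)
$b{\left(W,B \right)} = -4 + W$ ($b{\left(W,B \right)} = 1 W + \left(1 - 5\right) = W + \left(1 - 5\right) = W - 4 = -4 + W$)
$\left(b{\left(1,Z \right)} - 138\right) h{\left(19,-14 \right)} = \left(\left(-4 + 1\right) - 138\right) \left(\left(-14\right) 19\right) = \left(-3 - 138\right) \left(-266\right) = \left(-141\right) \left(-266\right) = 37506$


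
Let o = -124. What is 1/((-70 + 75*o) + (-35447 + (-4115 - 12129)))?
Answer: -1/61061 ≈ -1.6377e-5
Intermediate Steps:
1/((-70 + 75*o) + (-35447 + (-4115 - 12129))) = 1/((-70 + 75*(-124)) + (-35447 + (-4115 - 12129))) = 1/((-70 - 9300) + (-35447 - 16244)) = 1/(-9370 - 51691) = 1/(-61061) = -1/61061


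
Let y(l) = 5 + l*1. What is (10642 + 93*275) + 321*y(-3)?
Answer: 36859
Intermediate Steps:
y(l) = 5 + l
(10642 + 93*275) + 321*y(-3) = (10642 + 93*275) + 321*(5 - 3) = (10642 + 25575) + 321*2 = 36217 + 642 = 36859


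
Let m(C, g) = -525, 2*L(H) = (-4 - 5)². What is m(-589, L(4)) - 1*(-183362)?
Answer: 182837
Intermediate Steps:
L(H) = 81/2 (L(H) = (-4 - 5)²/2 = (½)*(-9)² = (½)*81 = 81/2)
m(-589, L(4)) - 1*(-183362) = -525 - 1*(-183362) = -525 + 183362 = 182837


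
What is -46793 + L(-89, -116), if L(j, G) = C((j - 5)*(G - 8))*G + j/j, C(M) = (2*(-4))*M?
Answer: 10769976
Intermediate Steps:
C(M) = -8*M
L(j, G) = 1 - 8*G*(-8 + G)*(-5 + j) (L(j, G) = (-8*(j - 5)*(G - 8))*G + j/j = (-8*(-5 + j)*(-8 + G))*G + 1 = (-8*(-8 + G)*(-5 + j))*G + 1 = -8*G*(-8 + G)*(-5 + j) + 1 = 1 - 8*G*(-8 + G)*(-5 + j))
-46793 + L(-89, -116) = -46793 + (1 + 8*(-116)*(-40 + 5*(-116) + 8*(-89) - 1*(-116)*(-89))) = -46793 + (1 + 8*(-116)*(-40 - 580 - 712 - 10324)) = -46793 + (1 + 8*(-116)*(-11656)) = -46793 + (1 + 10816768) = -46793 + 10816769 = 10769976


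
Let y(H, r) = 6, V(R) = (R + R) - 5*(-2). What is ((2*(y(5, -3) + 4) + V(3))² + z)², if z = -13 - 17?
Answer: 1602756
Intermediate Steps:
V(R) = 10 + 2*R (V(R) = 2*R + 10 = 10 + 2*R)
z = -30
((2*(y(5, -3) + 4) + V(3))² + z)² = ((2*(6 + 4) + (10 + 2*3))² - 30)² = ((2*10 + (10 + 6))² - 30)² = ((20 + 16)² - 30)² = (36² - 30)² = (1296 - 30)² = 1266² = 1602756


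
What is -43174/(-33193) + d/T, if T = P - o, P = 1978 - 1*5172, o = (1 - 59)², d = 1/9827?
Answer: 2782368515891/2139138352938 ≈ 1.3007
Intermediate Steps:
d = 1/9827 ≈ 0.00010176
o = 3364 (o = (-58)² = 3364)
P = -3194 (P = 1978 - 5172 = -3194)
T = -6558 (T = -3194 - 1*3364 = -3194 - 3364 = -6558)
-43174/(-33193) + d/T = -43174/(-33193) + (1/9827)/(-6558) = -43174*(-1/33193) + (1/9827)*(-1/6558) = 43174/33193 - 1/64445466 = 2782368515891/2139138352938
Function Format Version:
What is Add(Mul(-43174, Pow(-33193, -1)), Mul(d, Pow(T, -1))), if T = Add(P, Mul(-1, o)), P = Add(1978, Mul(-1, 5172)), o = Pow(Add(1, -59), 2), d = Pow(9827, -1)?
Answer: Rational(2782368515891, 2139138352938) ≈ 1.3007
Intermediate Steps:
d = Rational(1, 9827) ≈ 0.00010176
o = 3364 (o = Pow(-58, 2) = 3364)
P = -3194 (P = Add(1978, -5172) = -3194)
T = -6558 (T = Add(-3194, Mul(-1, 3364)) = Add(-3194, -3364) = -6558)
Add(Mul(-43174, Pow(-33193, -1)), Mul(d, Pow(T, -1))) = Add(Mul(-43174, Pow(-33193, -1)), Mul(Rational(1, 9827), Pow(-6558, -1))) = Add(Mul(-43174, Rational(-1, 33193)), Mul(Rational(1, 9827), Rational(-1, 6558))) = Add(Rational(43174, 33193), Rational(-1, 64445466)) = Rational(2782368515891, 2139138352938)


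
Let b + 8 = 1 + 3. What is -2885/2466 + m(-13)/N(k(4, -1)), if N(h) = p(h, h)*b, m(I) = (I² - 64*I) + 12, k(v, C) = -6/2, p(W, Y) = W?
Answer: 410573/4932 ≈ 83.247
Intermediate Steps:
k(v, C) = -3 (k(v, C) = -6*½ = -3)
m(I) = 12 + I² - 64*I
b = -4 (b = -8 + (1 + 3) = -8 + 4 = -4)
N(h) = -4*h (N(h) = h*(-4) = -4*h)
-2885/2466 + m(-13)/N(k(4, -1)) = -2885/2466 + (12 + (-13)² - 64*(-13))/((-4*(-3))) = -2885*1/2466 + (12 + 169 + 832)/12 = -2885/2466 + 1013*(1/12) = -2885/2466 + 1013/12 = 410573/4932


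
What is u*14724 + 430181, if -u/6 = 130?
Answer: -11054539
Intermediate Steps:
u = -780 (u = -6*130 = -780)
u*14724 + 430181 = -780*14724 + 430181 = -11484720 + 430181 = -11054539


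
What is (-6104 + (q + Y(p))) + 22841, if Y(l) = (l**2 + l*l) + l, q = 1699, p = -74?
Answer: 29314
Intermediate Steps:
Y(l) = l + 2*l**2 (Y(l) = (l**2 + l**2) + l = 2*l**2 + l = l + 2*l**2)
(-6104 + (q + Y(p))) + 22841 = (-6104 + (1699 - 74*(1 + 2*(-74)))) + 22841 = (-6104 + (1699 - 74*(1 - 148))) + 22841 = (-6104 + (1699 - 74*(-147))) + 22841 = (-6104 + (1699 + 10878)) + 22841 = (-6104 + 12577) + 22841 = 6473 + 22841 = 29314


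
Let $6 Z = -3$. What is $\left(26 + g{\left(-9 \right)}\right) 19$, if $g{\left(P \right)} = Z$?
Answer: $\frac{969}{2} \approx 484.5$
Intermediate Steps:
$Z = - \frac{1}{2}$ ($Z = \frac{1}{6} \left(-3\right) = - \frac{1}{2} \approx -0.5$)
$g{\left(P \right)} = - \frac{1}{2}$
$\left(26 + g{\left(-9 \right)}\right) 19 = \left(26 - \frac{1}{2}\right) 19 = \frac{51}{2} \cdot 19 = \frac{969}{2}$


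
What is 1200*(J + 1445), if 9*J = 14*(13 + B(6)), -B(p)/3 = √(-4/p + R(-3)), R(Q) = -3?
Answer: 5274800/3 - 5600*I*√33/3 ≈ 1.7583e+6 - 10723.0*I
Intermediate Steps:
B(p) = -3*√(-3 - 4/p) (B(p) = -3*√(-4/p - 3) = -3*√(-3 - 4/p))
J = 182/9 - 14*I*√33/9 (J = (14*(13 - 3*√(-3 - 4/6)))/9 = (14*(13 - 3*√(-3 - 4*⅙)))/9 = (14*(13 - 3*√(-3 - ⅔)))/9 = (14*(13 - I*√33))/9 = (182 - 14*I*√33)/9 = 182/9 - 14*I*√33/9 ≈ 20.222 - 8.936*I)
1200*(J + 1445) = 1200*((182/9 - 14*I*√33/9) + 1445) = 1200*(13187/9 - 14*I*√33/9) = 5274800/3 - 5600*I*√33/3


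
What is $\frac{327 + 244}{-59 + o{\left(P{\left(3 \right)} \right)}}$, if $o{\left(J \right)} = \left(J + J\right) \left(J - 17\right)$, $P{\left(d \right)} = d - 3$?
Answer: $- \frac{571}{59} \approx -9.678$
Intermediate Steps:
$P{\left(d \right)} = -3 + d$
$o{\left(J \right)} = 2 J \left(-17 + J\right)$
$\frac{327 + 244}{-59 + o{\left(P{\left(3 \right)} \right)}} = \frac{327 + 244}{-59 + 2 \left(-3 + 3\right) \left(-17 + \left(-3 + 3\right)\right)} = \frac{571}{-59 + 2 \cdot 0 \left(-17 + 0\right)} = \frac{571}{-59 + 2 \cdot 0 \left(-17\right)} = \frac{571}{-59 + 0} = \frac{571}{-59} = 571 \left(- \frac{1}{59}\right) = - \frac{571}{59}$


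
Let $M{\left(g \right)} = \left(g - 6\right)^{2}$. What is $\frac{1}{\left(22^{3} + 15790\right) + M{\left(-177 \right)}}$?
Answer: $\frac{1}{59927} \approx 1.6687 \cdot 10^{-5}$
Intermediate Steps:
$M{\left(g \right)} = \left(-6 + g\right)^{2}$
$\frac{1}{\left(22^{3} + 15790\right) + M{\left(-177 \right)}} = \frac{1}{\left(22^{3} + 15790\right) + \left(-6 - 177\right)^{2}} = \frac{1}{\left(10648 + 15790\right) + \left(-183\right)^{2}} = \frac{1}{26438 + 33489} = \frac{1}{59927}$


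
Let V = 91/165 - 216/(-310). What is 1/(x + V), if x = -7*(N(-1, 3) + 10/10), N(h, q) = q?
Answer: -1023/27367 ≈ -0.037381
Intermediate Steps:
x = -28 (x = -7*(3 + 10/10) = -7*(3 + 10*(1/10)) = -7*(3 + 1) = -7*4 = -28)
V = 1277/1023 (V = 91*(1/165) - 216*(-1/310) = 91/165 + 108/155 = 1277/1023 ≈ 1.2483)
1/(x + V) = 1/(-28 + 1277/1023) = 1/(-27367/1023) = -1023/27367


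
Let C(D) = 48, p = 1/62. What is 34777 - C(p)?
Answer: 34729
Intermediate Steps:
p = 1/62 ≈ 0.016129
34777 - C(p) = 34777 - 1*48 = 34777 - 48 = 34729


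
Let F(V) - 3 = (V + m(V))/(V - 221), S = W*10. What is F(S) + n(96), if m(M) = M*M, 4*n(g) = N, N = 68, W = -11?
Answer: -5370/331 ≈ -16.224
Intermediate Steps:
n(g) = 17 (n(g) = (¼)*68 = 17)
m(M) = M²
S = -110 (S = -11*10 = -110)
F(V) = 3 + (V + V²)/(-221 + V) (F(V) = 3 + (V + V²)/(V - 221) = 3 + (V + V²)/(-221 + V))
F(S) + n(96) = (-663 + (-110)² + 4*(-110))/(-221 - 110) + 17 = (-663 + 12100 - 440)/(-331) + 17 = -1/331*10997 + 17 = -10997/331 + 17 = -5370/331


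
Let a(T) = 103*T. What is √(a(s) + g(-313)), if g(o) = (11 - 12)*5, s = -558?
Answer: I*√57479 ≈ 239.75*I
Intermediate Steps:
g(o) = -5 (g(o) = -1*5 = -5)
√(a(s) + g(-313)) = √(103*(-558) - 5) = √(-57474 - 5) = √(-57479) = I*√57479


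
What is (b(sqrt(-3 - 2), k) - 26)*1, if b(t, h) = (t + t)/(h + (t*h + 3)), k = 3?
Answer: 4*(-19*sqrt(5) + 39*I)/(3*(sqrt(5) - 2*I)) ≈ -25.63 + 0.33127*I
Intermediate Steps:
b(t, h) = 2*t/(3 + h + h*t) (b(t, h) = (2*t)/(h + (h*t + 3)) = (2*t)/(h + (3 + h*t)) = (2*t)/(3 + h + h*t) = 2*t/(3 + h + h*t))
(b(sqrt(-3 - 2), k) - 26)*1 = (2*sqrt(-3 - 2)/(3 + 3 + 3*sqrt(-3 - 2)) - 26)*1 = (2*sqrt(-5)/(3 + 3 + 3*sqrt(-5)) - 26)*1 = (2*(I*sqrt(5))/(3 + 3 + 3*(I*sqrt(5))) - 26)*1 = (2*(I*sqrt(5))/(3 + 3 + 3*I*sqrt(5)) - 26)*1 = (2*(I*sqrt(5))/(6 + 3*I*sqrt(5)) - 26)*1 = (2*I*sqrt(5)/(6 + 3*I*sqrt(5)) - 26)*1 = (-26 + 2*I*sqrt(5)/(6 + 3*I*sqrt(5)))*1 = -26 + 2*I*sqrt(5)/(6 + 3*I*sqrt(5))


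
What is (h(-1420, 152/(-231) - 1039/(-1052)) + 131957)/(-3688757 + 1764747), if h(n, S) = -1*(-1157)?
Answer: -66557/962005 ≈ -0.069186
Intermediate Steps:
h(n, S) = 1157
(h(-1420, 152/(-231) - 1039/(-1052)) + 131957)/(-3688757 + 1764747) = (1157 + 131957)/(-3688757 + 1764747) = 133114/(-1924010) = 133114*(-1/1924010) = -66557/962005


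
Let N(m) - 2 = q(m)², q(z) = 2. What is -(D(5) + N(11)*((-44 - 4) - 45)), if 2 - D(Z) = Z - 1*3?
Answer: 558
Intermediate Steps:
N(m) = 6 (N(m) = 2 + 2² = 2 + 4 = 6)
D(Z) = 5 - Z (D(Z) = 2 - (Z - 1*3) = 2 - (Z - 3) = 2 - (-3 + Z) = 2 + (3 - Z) = 5 - Z)
-(D(5) + N(11)*((-44 - 4) - 45)) = -((5 - 1*5) + 6*((-44 - 4) - 45)) = -((5 - 5) + 6*(-48 - 45)) = -(0 + 6*(-93)) = -(0 - 558) = -1*(-558) = 558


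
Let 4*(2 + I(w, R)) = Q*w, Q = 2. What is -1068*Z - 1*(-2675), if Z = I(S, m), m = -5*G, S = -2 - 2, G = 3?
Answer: 6947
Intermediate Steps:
S = -4
m = -15 (m = -5*3 = -15)
I(w, R) = -2 + w/2 (I(w, R) = -2 + (2*w)/4 = -2 + w/2)
Z = -4 (Z = -2 + (½)*(-4) = -2 - 2 = -4)
-1068*Z - 1*(-2675) = -1068*(-4) - 1*(-2675) = 4272 + 2675 = 6947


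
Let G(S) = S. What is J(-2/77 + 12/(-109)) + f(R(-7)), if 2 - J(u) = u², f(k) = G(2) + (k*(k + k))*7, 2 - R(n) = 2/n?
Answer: 5432827616/70442449 ≈ 77.124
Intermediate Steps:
R(n) = 2 - 2/n
f(k) = 2 + 14*k² (f(k) = 2 + (k*(k + k))*7 = 2 + (k*(2*k))*7 = 2 + (2*k²)*7 = 2 + 14*k²)
J(u) = 2 - u²
J(-2/77 + 12/(-109)) + f(R(-7)) = (2 - (-2/77 + 12/(-109))²) + (2 + 14*(2 - 2/(-7))²) = (2 - (-2*1/77 + 12*(-1/109))²) + (2 + 14*(2 - 2*(-⅐))²) = (2 - (-2/77 - 12/109)²) + (2 + 14*(2 + 2/7)²) = (2 - (-1142/8393)²) + (2 + 14*(16/7)²) = (2 - 1*1304164/70442449) + (2 + 14*(256/49)) = (2 - 1304164/70442449) + (2 + 512/7) = 139580734/70442449 + 526/7 = 5432827616/70442449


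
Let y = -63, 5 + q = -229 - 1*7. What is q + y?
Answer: -304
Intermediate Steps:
q = -241 (q = -5 + (-229 - 1*7) = -5 + (-229 - 7) = -5 - 236 = -241)
q + y = -241 - 63 = -304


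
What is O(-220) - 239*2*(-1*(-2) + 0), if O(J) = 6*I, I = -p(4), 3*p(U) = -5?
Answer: -946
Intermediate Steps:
p(U) = -5/3 (p(U) = (⅓)*(-5) = -5/3)
I = 5/3 (I = -1*(-5/3) = 5/3 ≈ 1.6667)
O(J) = 10 (O(J) = 6*(5/3) = 10)
O(-220) - 239*2*(-1*(-2) + 0) = 10 - 239*2*(-1*(-2) + 0) = 10 - 239*2*(2 + 0) = 10 - 239*2*2 = 10 - 239*4 = 10 - 1*956 = 10 - 956 = -946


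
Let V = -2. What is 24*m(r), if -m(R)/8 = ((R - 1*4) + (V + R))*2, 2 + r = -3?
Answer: 6144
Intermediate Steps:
r = -5 (r = -2 - 3 = -5)
m(R) = 96 - 32*R (m(R) = -8*((R - 1*4) + (-2 + R))*2 = -8*((R - 4) + (-2 + R))*2 = -8*((-4 + R) + (-2 + R))*2 = -8*(-6 + 2*R)*2 = -8*(-12 + 4*R) = 96 - 32*R)
24*m(r) = 24*(96 - 32*(-5)) = 24*(96 + 160) = 24*256 = 6144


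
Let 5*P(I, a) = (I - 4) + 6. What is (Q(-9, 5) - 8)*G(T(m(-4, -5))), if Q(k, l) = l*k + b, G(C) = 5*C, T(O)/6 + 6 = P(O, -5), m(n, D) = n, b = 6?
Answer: 9024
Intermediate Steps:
P(I, a) = ⅖ + I/5 (P(I, a) = ((I - 4) + 6)/5 = ((-4 + I) + 6)/5 = (2 + I)/5 = ⅖ + I/5)
T(O) = -168/5 + 6*O/5 (T(O) = -36 + 6*(⅖ + O/5) = -36 + (12/5 + 6*O/5) = -168/5 + 6*O/5)
Q(k, l) = 6 + k*l (Q(k, l) = l*k + 6 = k*l + 6 = 6 + k*l)
(Q(-9, 5) - 8)*G(T(m(-4, -5))) = ((6 - 9*5) - 8)*(5*(-168/5 + (6/5)*(-4))) = ((6 - 45) - 8)*(5*(-168/5 - 24/5)) = (-39 - 8)*(5*(-192/5)) = -47*(-192) = 9024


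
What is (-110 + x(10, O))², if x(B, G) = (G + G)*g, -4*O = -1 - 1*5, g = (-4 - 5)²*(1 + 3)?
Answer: 743044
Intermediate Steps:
g = 324 (g = (-9)²*4 = 81*4 = 324)
O = 3/2 (O = -(-1 - 1*5)/4 = -(-1 - 5)/4 = -¼*(-6) = 3/2 ≈ 1.5000)
x(B, G) = 648*G (x(B, G) = (G + G)*324 = (2*G)*324 = 648*G)
(-110 + x(10, O))² = (-110 + 648*(3/2))² = (-110 + 972)² = 862² = 743044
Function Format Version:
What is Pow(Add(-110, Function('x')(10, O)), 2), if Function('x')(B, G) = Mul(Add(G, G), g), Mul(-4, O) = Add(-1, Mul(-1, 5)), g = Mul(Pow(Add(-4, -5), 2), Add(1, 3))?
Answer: 743044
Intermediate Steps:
g = 324 (g = Mul(Pow(-9, 2), 4) = Mul(81, 4) = 324)
O = Rational(3, 2) (O = Mul(Rational(-1, 4), Add(-1, Mul(-1, 5))) = Mul(Rational(-1, 4), Add(-1, -5)) = Mul(Rational(-1, 4), -6) = Rational(3, 2) ≈ 1.5000)
Function('x')(B, G) = Mul(648, G) (Function('x')(B, G) = Mul(Add(G, G), 324) = Mul(Mul(2, G), 324) = Mul(648, G))
Pow(Add(-110, Function('x')(10, O)), 2) = Pow(Add(-110, Mul(648, Rational(3, 2))), 2) = Pow(Add(-110, 972), 2) = Pow(862, 2) = 743044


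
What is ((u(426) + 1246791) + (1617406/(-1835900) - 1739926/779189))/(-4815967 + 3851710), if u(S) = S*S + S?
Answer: -1021879788247833583/689691127949635350 ≈ -1.4816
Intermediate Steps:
u(S) = S + S² (u(S) = S² + S = S + S²)
((u(426) + 1246791) + (1617406/(-1835900) - 1739926/779189))/(-4815967 + 3851710) = ((426*(1 + 426) + 1246791) + (1617406/(-1835900) - 1739926/779189))/(-4815967 + 3851710) = ((426*427 + 1246791) + (1617406*(-1/1835900) - 1739926*1/779189))/(-964257) = ((181902 + 1246791) + (-808703/917950 - 1739926/779189))*(-1/964257) = (1428693 - 2227297553567/715256542550)*(-1/964257) = (1021879788247833583/715256542550)*(-1/964257) = -1021879788247833583/689691127949635350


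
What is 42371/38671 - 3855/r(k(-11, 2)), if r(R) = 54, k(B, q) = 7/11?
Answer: -48929557/696078 ≈ -70.293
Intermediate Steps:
k(B, q) = 7/11 (k(B, q) = 7*(1/11) = 7/11)
42371/38671 - 3855/r(k(-11, 2)) = 42371/38671 - 3855/54 = 42371*(1/38671) - 3855*1/54 = 42371/38671 - 1285/18 = -48929557/696078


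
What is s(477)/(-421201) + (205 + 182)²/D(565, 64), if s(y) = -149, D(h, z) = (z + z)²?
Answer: 63085293785/6900957184 ≈ 9.1415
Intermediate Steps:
D(h, z) = 4*z² (D(h, z) = (2*z)² = 4*z²)
s(477)/(-421201) + (205 + 182)²/D(565, 64) = -149/(-421201) + (205 + 182)²/((4*64²)) = -149*(-1/421201) + 387²/((4*4096)) = 149/421201 + 149769/16384 = 63085293785/6900957184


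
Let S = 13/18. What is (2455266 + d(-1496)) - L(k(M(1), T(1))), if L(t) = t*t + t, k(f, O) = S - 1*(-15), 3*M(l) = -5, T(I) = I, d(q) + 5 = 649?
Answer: 795629657/324 ≈ 2.4556e+6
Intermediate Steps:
S = 13/18 (S = 13*(1/18) = 13/18 ≈ 0.72222)
d(q) = 644 (d(q) = -5 + 649 = 644)
M(l) = -5/3 (M(l) = (1/3)*(-5) = -5/3)
k(f, O) = 283/18 (k(f, O) = 13/18 - 1*(-15) = 13/18 + 15 = 283/18)
L(t) = t + t**2 (L(t) = t**2 + t = t + t**2)
(2455266 + d(-1496)) - L(k(M(1), T(1))) = (2455266 + 644) - 283*(1 + 283/18)/18 = 2455910 - 283*301/(18*18) = 2455910 - 1*85183/324 = 2455910 - 85183/324 = 795629657/324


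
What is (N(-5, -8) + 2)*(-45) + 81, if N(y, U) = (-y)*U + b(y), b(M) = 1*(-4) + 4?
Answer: 1791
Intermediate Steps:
b(M) = 0 (b(M) = -4 + 4 = 0)
N(y, U) = -U*y (N(y, U) = (-y)*U + 0 = -U*y + 0 = -U*y)
(N(-5, -8) + 2)*(-45) + 81 = (-1*(-8)*(-5) + 2)*(-45) + 81 = (-40 + 2)*(-45) + 81 = -38*(-45) + 81 = 1710 + 81 = 1791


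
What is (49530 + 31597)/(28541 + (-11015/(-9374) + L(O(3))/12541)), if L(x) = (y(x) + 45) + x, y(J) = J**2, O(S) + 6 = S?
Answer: 9537236089418/3355399568883 ≈ 2.8424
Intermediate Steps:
O(S) = -6 + S
L(x) = 45 + x + x**2 (L(x) = (x**2 + 45) + x = (45 + x**2) + x = 45 + x + x**2)
(49530 + 31597)/(28541 + (-11015/(-9374) + L(O(3))/12541)) = (49530 + 31597)/(28541 + (-11015/(-9374) + (45 + (-6 + 3) + (-6 + 3)**2)/12541)) = 81127/(28541 + (-11015*(-1/9374) + (45 - 3 + (-3)**2)*(1/12541))) = 81127/(28541 + (11015/9374 + (45 - 3 + 9)*(1/12541))) = 81127/(28541 + (11015/9374 + 51*(1/12541))) = 81127/(28541 + (11015/9374 + 51/12541)) = 81127/(28541 + 138617189/117559334) = 81127/(3355399568883/117559334) = 81127*(117559334/3355399568883) = 9537236089418/3355399568883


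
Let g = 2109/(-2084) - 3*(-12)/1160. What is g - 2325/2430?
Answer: -47429537/24476580 ≈ -1.9378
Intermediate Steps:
g = -296427/302180 (g = 2109*(-1/2084) + 36*(1/1160) = -2109/2084 + 9/290 = -296427/302180 ≈ -0.98096)
g - 2325/2430 = -296427/302180 - 2325/2430 = -296427/302180 - 1*155/162 = -296427/302180 - 155/162 = -47429537/24476580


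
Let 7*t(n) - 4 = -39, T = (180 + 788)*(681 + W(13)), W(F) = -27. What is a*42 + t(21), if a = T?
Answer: 26589019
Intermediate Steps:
T = 633072 (T = (180 + 788)*(681 - 27) = 968*654 = 633072)
t(n) = -5 (t(n) = 4/7 + (1/7)*(-39) = 4/7 - 39/7 = -5)
a = 633072
a*42 + t(21) = 633072*42 - 5 = 26589024 - 5 = 26589019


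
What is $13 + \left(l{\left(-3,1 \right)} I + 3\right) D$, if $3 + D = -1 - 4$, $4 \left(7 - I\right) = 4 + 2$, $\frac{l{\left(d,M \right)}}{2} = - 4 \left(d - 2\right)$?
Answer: $-1771$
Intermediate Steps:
$l{\left(d,M \right)} = 16 - 8 d$ ($l{\left(d,M \right)} = 2 \left(- 4 \left(d - 2\right)\right) = 2 \left(- 4 \left(-2 + d\right)\right) = 2 \left(8 - 4 d\right) = 16 - 8 d$)
$I = \frac{11}{2}$ ($I = 7 - \frac{4 + 2}{4} = 7 - \frac{3}{2} = \frac{11}{2} \approx 5.5$)
$D = -8$ ($D = -3 - 5 = -8$)
$13 + \left(l{\left(-3,1 \right)} I + 3\right) D = 13 + \left(\left(16 - -24\right) \frac{11}{2} + 3\right) \left(-8\right) = 13 + \left(\left(16 + 24\right) \frac{11}{2} + 3\right) \left(-8\right) = 13 + \left(40 \cdot \frac{11}{2} + 3\right) \left(-8\right) = 13 + \left(220 + 3\right) \left(-8\right) = 13 + 223 \left(-8\right) = 13 - 1784 = -1771$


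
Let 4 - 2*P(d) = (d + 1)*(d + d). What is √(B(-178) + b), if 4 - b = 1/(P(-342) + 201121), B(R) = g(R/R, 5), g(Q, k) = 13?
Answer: 2*√3371862181/28167 ≈ 4.1231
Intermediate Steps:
B(R) = 13
P(d) = 2 - d*(1 + d) (P(d) = 2 - (d + 1)*(d + d)/2 = 2 - (1 + d)*2*d/2 = 2 - d*(1 + d))
b = 338003/84501 (b = 4 - 1/((2 - 1*(-342) - 1*(-342)²) + 201121) = 4 - 1/((2 + 342 - 1*116964) + 201121) = 4 - 1/((2 + 342 - 116964) + 201121) = 4 - 1/(-116620 + 201121) = 4 - 1/84501 = 338003/84501 ≈ 4.0000)
√(B(-178) + b) = √(13 + 338003/84501) = √(1436516/84501) = 2*√3371862181/28167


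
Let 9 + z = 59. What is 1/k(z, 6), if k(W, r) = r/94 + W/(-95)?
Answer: -893/413 ≈ -2.1622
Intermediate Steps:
z = 50 (z = -9 + 59 = 50)
k(W, r) = -W/95 + r/94 (k(W, r) = r*(1/94) + W*(-1/95) = r/94 - W/95 = -W/95 + r/94)
1/k(z, 6) = 1/(-1/95*50 + (1/94)*6) = 1/(-10/19 + 3/47) = 1/(-413/893) = -893/413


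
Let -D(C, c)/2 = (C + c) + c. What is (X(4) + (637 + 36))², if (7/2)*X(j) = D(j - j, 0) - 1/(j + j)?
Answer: 355058649/784 ≈ 4.5288e+5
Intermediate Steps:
D(C, c) = -4*c - 2*C (D(C, c) = -2*((C + c) + c) = -2*(C + 2*c) = -4*c - 2*C)
X(j) = -1/(7*j) (X(j) = 2*((-4*0 - 2*(j - j)) - 1/(j + j))/7 = 2*((0 - 2*0) - 1/(2*j))/7 = 2*((0 + 0) - 1/(2*j))/7 = 2*(0 - 1/(2*j))/7 = 2*(-1/(2*j))/7 = -1/(7*j))
(X(4) + (637 + 36))² = (-⅐/4 + (637 + 36))² = (-⅐*¼ + 673)² = (-1/28 + 673)² = (18843/28)² = 355058649/784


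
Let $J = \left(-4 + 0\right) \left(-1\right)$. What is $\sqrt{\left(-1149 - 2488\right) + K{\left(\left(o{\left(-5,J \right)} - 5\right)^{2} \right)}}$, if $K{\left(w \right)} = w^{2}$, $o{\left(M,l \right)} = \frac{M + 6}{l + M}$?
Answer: $i \sqrt{2341} \approx 48.384 i$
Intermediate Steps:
$J = 4$ ($J = \left(-4\right) \left(-1\right) = 4$)
$o{\left(M,l \right)} = \frac{6 + M}{M + l}$
$\sqrt{\left(-1149 - 2488\right) + K{\left(\left(o{\left(-5,J \right)} - 5\right)^{2} \right)}} = \sqrt{\left(-1149 - 2488\right) + \left(\left(\frac{6 - 5}{-5 + 4} - 5\right)^{2}\right)^{2}} = \sqrt{\left(-1149 - 2488\right) + \left(\left(\frac{1}{-1} \cdot 1 - 5\right)^{2}\right)^{2}} = \sqrt{-3637 + \left(\left(\left(-1\right) 1 - 5\right)^{2}\right)^{2}} = \sqrt{-3637 + \left(\left(-1 - 5\right)^{2}\right)^{2}} = \sqrt{-3637 + \left(\left(-6\right)^{2}\right)^{2}} = \sqrt{-3637 + 36^{2}} = \sqrt{-3637 + 1296} = \sqrt{-2341} = i \sqrt{2341}$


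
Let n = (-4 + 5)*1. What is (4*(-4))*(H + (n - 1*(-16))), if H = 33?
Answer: -800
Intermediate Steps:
n = 1 (n = 1*1 = 1)
(4*(-4))*(H + (n - 1*(-16))) = (4*(-4))*(33 + (1 - 1*(-16))) = -16*(33 + (1 + 16)) = -16*(33 + 17) = -16*50 = -800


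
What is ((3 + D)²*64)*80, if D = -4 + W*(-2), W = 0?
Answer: 5120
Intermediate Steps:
D = -4 (D = -4 + 0*(-2) = -4 + 0 = -4)
((3 + D)²*64)*80 = ((3 - 4)²*64)*80 = ((-1)²*64)*80 = (1*64)*80 = 64*80 = 5120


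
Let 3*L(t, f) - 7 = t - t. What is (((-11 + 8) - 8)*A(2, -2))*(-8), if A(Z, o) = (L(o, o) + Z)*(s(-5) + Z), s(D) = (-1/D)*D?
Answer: 1144/3 ≈ 381.33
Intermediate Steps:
s(D) = -1
L(t, f) = 7/3 (L(t, f) = 7/3 + (t - t)/3 = 7/3 + (⅓)*0 = 7/3 + 0 = 7/3)
A(Z, o) = (-1 + Z)*(7/3 + Z) (A(Z, o) = (7/3 + Z)*(-1 + Z) = (-1 + Z)*(7/3 + Z))
(((-11 + 8) - 8)*A(2, -2))*(-8) = (((-11 + 8) - 8)*(-7/3 + 2² + (4/3)*2))*(-8) = ((-3 - 8)*(-7/3 + 4 + 8/3))*(-8) = -11*13/3*(-8) = -143/3*(-8) = 1144/3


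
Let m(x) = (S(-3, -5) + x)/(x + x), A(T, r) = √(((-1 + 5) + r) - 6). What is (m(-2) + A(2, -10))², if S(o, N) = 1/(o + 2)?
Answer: -183/16 + 3*I*√3 ≈ -11.438 + 5.1962*I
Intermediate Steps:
S(o, N) = 1/(2 + o)
A(T, r) = √(-2 + r) (A(T, r) = √((4 + r) - 6) = √(-2 + r))
m(x) = (-1 + x)/(2*x) (m(x) = (1/(2 - 3) + x)/(x + x) = (1/(-1) + x)/((2*x)) = (-1 + x)*(1/(2*x)) = (-1 + x)/(2*x))
(m(-2) + A(2, -10))² = ((½)*(-1 - 2)/(-2) + √(-2 - 10))² = ((½)*(-½)*(-3) + √(-12))² = (¾ + 2*I*√3)²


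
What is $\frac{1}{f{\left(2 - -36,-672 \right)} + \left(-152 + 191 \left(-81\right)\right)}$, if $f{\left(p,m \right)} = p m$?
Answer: $- \frac{1}{41159} \approx -2.4296 \cdot 10^{-5}$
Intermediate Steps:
$f{\left(p,m \right)} = m p$
$\frac{1}{f{\left(2 - -36,-672 \right)} + \left(-152 + 191 \left(-81\right)\right)} = \frac{1}{- 672 \left(2 - -36\right) + \left(-152 + 191 \left(-81\right)\right)} = \frac{1}{- 672 \left(2 + 36\right) - 15623} = \frac{1}{\left(-672\right) 38 - 15623} = \frac{1}{-25536 - 15623} = \frac{1}{-41159} = - \frac{1}{41159}$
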